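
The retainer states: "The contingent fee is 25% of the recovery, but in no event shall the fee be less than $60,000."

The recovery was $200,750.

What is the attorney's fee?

$60,000.00

25% of $200,750 = $50,187.50
That is below the $60,000 minimum, so the minimum applies.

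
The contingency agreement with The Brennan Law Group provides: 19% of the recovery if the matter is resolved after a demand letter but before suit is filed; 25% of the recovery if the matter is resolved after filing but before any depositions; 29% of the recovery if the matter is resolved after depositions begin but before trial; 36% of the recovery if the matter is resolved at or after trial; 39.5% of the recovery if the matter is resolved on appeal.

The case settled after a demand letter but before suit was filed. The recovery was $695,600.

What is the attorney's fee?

The matter settled after a demand letter but before suit was filed, so the 19% rate applies.
$695,600 × 19% = $132,164.00

$132,164.00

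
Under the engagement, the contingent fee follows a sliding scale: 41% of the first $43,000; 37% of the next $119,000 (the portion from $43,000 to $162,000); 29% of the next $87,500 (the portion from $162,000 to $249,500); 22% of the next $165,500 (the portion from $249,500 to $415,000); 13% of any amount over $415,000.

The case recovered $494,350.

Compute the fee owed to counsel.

$133,760.50

First $43,000 at 41% = $17,630.00
Next $119,000 at 37% = $44,030.00
Next $87,500 at 29% = $25,375.00
Next $165,500 at 22% = $36,410.00
Remaining $79,350 at 13% = $10,315.50
Fee: $17,630.00 + $44,030.00 + $25,375.00 + $36,410.00 + $10,315.50 = $133,760.50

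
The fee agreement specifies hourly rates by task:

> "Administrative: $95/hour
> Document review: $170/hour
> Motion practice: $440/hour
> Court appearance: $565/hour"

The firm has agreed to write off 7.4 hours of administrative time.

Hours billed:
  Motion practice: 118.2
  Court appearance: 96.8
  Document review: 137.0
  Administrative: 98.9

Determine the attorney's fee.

$138,682.50

Administrative: 98.9 × $95 = $9,395.50
Document review: 137.0 × $170 = $23,290.00
Motion practice: 118.2 × $440 = $52,008.00
Court appearance: 96.8 × $565 = $54,692.00
Subtotal: $139,385.50
Write-off: 7.4 × $95 = $703.00
Total: $139,385.50 − $703.00 = $138,682.50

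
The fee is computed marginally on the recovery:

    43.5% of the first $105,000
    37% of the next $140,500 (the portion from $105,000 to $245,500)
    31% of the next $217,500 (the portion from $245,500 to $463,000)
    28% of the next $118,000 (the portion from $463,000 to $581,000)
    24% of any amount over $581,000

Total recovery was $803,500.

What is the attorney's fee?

First $105,000 at 43.5% = $45,675.00
Next $140,500 at 37% = $51,985.00
Next $217,500 at 31% = $67,425.00
Next $118,000 at 28% = $33,040.00
Remaining $222,500 at 24% = $53,400.00
Fee: $45,675.00 + $51,985.00 + $67,425.00 + $33,040.00 + $53,400.00 = $251,525.00

$251,525.00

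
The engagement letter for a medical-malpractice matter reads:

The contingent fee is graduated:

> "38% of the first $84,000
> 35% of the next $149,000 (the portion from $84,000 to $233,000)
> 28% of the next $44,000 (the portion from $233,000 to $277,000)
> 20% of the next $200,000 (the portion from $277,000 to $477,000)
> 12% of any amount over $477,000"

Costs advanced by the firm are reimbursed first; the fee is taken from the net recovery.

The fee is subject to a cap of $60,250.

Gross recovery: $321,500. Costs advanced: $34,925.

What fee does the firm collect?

$60,250.00

Fee base (net of costs): $321,500 − $34,925 = $286,575
First $84,000 at 38% = $31,920.00
Next $149,000 at 35% = $52,150.00
Next $44,000 at 28% = $12,320.00
Remaining $9,575 at 20% = $1,915.00
Fee: $31,920.00 + $52,150.00 + $12,320.00 + $1,915.00 = $98,305.00
$98,305.00 exceeds the $60,250 cap, so the fee is capped at $60,250.00.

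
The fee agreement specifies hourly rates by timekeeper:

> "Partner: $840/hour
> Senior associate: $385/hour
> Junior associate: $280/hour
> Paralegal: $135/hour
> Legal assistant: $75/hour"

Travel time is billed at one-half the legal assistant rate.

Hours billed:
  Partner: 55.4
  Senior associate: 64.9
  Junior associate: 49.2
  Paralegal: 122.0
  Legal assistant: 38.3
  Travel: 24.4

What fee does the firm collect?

Partner: 55.4 × $840 = $46,536.00
Senior associate: 64.9 × $385 = $24,986.50
Junior associate: 49.2 × $280 = $13,776.00
Paralegal: 122.0 × $135 = $16,470.00
Legal assistant: 38.3 × $75 = $2,872.50
Subtotal: $46,536.00 + $24,986.50 + $13,776.00 + $16,470.00 + $2,872.50 = $104,641.00
Travel: 24.4 × ($75 ÷ 2) = 24.4 × $37.50 = $915.00
Total: $104,641.00 + $915.00 = $105,556.00

$105,556.00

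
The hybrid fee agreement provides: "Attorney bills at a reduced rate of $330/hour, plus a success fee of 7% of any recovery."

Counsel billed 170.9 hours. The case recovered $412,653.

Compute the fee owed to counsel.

Hourly: 170.9 × $330 = $56,397.00
Success fee: 7% of $412,653 = $28,885.71
Total: $56,397.00 + $28,885.71 = $85,282.71

$85,282.71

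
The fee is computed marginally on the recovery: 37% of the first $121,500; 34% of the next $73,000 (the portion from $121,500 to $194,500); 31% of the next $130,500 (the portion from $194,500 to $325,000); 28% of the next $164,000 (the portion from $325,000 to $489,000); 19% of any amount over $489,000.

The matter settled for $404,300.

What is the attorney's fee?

$132,434.00

First $121,500 at 37% = $44,955.00
Next $73,000 at 34% = $24,820.00
Next $130,500 at 31% = $40,455.00
Remaining $79,300 at 28% = $22,204.00
Fee: $44,955.00 + $24,820.00 + $40,455.00 + $22,204.00 = $132,434.00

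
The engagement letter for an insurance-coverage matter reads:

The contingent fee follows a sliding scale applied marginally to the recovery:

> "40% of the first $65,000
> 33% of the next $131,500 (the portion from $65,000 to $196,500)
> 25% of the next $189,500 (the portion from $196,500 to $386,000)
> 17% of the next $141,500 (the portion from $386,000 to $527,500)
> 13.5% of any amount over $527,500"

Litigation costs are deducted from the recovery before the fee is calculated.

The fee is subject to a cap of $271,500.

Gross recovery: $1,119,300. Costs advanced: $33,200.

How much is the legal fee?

$216,236.00

Fee base (net of costs): $1,119,300 − $33,200 = $1,086,100
First $65,000 at 40% = $26,000.00
Next $131,500 at 33% = $43,395.00
Next $189,500 at 25% = $47,375.00
Next $141,500 at 17% = $24,055.00
Remaining $558,600 at 13.5% = $75,411.00
Fee: $26,000.00 + $43,395.00 + $47,375.00 + $24,055.00 + $75,411.00 = $216,236.00
$216,236.00 is under the $271,500 cap.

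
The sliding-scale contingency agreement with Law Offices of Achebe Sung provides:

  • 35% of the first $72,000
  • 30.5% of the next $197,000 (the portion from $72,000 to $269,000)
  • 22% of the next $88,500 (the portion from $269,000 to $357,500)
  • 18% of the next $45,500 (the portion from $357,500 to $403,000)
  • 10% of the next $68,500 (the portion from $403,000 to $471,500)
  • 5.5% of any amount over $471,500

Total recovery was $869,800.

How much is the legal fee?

$141,701.50

First $72,000 at 35% = $25,200.00
Next $197,000 at 30.5% = $60,085.00
Next $88,500 at 22% = $19,470.00
Next $45,500 at 18% = $8,190.00
Next $68,500 at 10% = $6,850.00
Remaining $398,300 at 5.5% = $21,906.50
Fee: $25,200.00 + $60,085.00 + $19,470.00 + $8,190.00 + $6,850.00 + $21,906.50 = $141,701.50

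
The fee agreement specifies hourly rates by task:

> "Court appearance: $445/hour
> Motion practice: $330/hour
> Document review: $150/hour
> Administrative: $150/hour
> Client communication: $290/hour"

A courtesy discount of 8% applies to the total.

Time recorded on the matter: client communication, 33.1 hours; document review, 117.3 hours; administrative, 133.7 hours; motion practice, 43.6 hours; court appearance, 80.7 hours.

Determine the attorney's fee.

$89,744.62

Court appearance: 80.7 × $445 = $35,911.50
Motion practice: 43.6 × $330 = $14,388.00
Document review: 117.3 × $150 = $17,595.00
Administrative: 133.7 × $150 = $20,055.00
Client communication: 33.1 × $290 = $9,599.00
Subtotal: $97,548.50
Less 8% discount: −$7,803.88
Total: $97,548.50 − $7,803.88 = $89,744.62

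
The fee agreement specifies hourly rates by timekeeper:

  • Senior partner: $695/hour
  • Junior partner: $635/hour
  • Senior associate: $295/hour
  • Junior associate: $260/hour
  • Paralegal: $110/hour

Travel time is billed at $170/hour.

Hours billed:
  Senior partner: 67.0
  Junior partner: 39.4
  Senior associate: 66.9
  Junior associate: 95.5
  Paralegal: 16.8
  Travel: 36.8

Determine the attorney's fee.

Senior partner: 67.0 × $695 = $46,565.00
Junior partner: 39.4 × $635 = $25,019.00
Senior associate: 66.9 × $295 = $19,735.50
Junior associate: 95.5 × $260 = $24,830.00
Paralegal: 16.8 × $110 = $1,848.00
Subtotal: $46,565.00 + $25,019.00 + $19,735.50 + $24,830.00 + $1,848.00 = $117,997.50
Travel: 36.8 × $170 = $6,256.00
Total: $117,997.50 + $6,256.00 = $124,253.50

$124,253.50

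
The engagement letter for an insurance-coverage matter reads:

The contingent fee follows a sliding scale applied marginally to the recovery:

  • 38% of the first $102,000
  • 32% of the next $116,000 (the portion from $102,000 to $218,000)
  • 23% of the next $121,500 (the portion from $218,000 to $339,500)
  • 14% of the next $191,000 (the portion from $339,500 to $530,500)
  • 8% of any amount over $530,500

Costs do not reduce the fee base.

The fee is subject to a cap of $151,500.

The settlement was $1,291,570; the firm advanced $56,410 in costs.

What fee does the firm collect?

$151,500.00

Fee base is the gross recovery, $1,291,570; costs are reimbursed separately.
First $102,000 at 38% = $38,760.00
Next $116,000 at 32% = $37,120.00
Next $121,500 at 23% = $27,945.00
Next $191,000 at 14% = $26,740.00
Remaining $761,070 at 8% = $60,885.60
Fee: $38,760.00 + $37,120.00 + $27,945.00 + $26,740.00 + $60,885.60 = $191,450.60
$191,450.60 exceeds the $151,500 cap, so the fee is capped at $151,500.00.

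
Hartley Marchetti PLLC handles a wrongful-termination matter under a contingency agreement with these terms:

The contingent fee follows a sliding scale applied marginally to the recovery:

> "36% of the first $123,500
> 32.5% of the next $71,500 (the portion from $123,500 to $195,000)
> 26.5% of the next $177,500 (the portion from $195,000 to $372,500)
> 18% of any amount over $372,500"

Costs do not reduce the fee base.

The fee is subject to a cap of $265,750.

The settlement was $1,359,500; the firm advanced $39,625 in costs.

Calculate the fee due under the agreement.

Fee base is the gross recovery, $1,359,500; costs are reimbursed separately.
First $123,500 at 36% = $44,460.00
Next $71,500 at 32.5% = $23,237.50
Next $177,500 at 26.5% = $47,037.50
Remaining $987,000 at 18% = $177,660.00
Fee: $44,460.00 + $23,237.50 + $47,037.50 + $177,660.00 = $292,395.00
$292,395.00 exceeds the $265,750 cap, so the fee is capped at $265,750.00.

$265,750.00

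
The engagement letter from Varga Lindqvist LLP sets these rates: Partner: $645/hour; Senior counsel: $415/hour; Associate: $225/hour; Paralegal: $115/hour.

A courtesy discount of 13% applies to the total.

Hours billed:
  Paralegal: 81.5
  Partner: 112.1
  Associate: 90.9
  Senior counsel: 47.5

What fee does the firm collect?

$106,002.54

Partner: 112.1 × $645 = $72,304.50
Senior counsel: 47.5 × $415 = $19,712.50
Associate: 90.9 × $225 = $20,452.50
Paralegal: 81.5 × $115 = $9,372.50
Subtotal: $121,842.00
Less 13% discount: −$15,839.46
Total: $121,842.00 − $15,839.46 = $106,002.54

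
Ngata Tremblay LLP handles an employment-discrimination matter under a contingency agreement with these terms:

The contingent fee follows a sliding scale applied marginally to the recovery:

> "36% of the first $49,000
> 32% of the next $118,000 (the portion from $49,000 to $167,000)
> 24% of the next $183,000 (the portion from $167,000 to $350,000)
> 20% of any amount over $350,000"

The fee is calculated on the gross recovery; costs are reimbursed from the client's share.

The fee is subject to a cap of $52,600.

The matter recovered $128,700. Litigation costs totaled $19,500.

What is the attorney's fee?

Fee base is the gross recovery, $128,700; costs are reimbursed separately.
First $49,000 at 36% = $17,640.00
Remaining $79,700 at 32% = $25,504.00
Fee: $17,640.00 + $25,504.00 = $43,144.00
$43,144.00 is under the $52,600 cap.

$43,144.00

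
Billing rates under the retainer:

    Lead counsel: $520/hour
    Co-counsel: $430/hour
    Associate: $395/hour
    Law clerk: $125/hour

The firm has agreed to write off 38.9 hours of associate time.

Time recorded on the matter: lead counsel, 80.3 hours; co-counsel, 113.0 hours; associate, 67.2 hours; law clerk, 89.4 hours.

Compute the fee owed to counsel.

Lead counsel: 80.3 × $520 = $41,756.00
Co-counsel: 113.0 × $430 = $48,590.00
Associate: 67.2 × $395 = $26,544.00
Law clerk: 89.4 × $125 = $11,175.00
Subtotal: $128,065.00
Write-off: 38.9 × $395 = $15,365.50
Total: $128,065.00 − $15,365.50 = $112,699.50

$112,699.50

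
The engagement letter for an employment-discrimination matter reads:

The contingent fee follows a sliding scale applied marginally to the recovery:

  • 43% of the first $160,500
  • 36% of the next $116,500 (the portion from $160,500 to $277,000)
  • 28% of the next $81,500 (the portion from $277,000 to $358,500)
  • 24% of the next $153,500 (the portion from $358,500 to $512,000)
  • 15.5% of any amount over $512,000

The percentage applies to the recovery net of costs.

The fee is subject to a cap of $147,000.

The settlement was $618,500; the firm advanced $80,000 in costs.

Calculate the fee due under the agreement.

Fee base (net of costs): $618,500 − $80,000 = $538,500
First $160,500 at 43% = $69,015.00
Next $116,500 at 36% = $41,940.00
Next $81,500 at 28% = $22,820.00
Next $153,500 at 24% = $36,840.00
Remaining $26,500 at 15.5% = $4,107.50
Fee: $69,015.00 + $41,940.00 + $22,820.00 + $36,840.00 + $4,107.50 = $174,722.50
$174,722.50 exceeds the $147,000 cap, so the fee is capped at $147,000.00.

$147,000.00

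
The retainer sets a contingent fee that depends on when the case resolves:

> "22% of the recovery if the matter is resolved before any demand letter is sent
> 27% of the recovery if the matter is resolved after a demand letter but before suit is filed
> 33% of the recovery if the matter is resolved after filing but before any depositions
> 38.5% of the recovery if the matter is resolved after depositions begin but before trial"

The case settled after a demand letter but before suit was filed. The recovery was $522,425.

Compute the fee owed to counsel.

The matter settled after a demand letter but before suit was filed, so the 27% rate applies.
$522,425 × 27% = $141,054.75

$141,054.75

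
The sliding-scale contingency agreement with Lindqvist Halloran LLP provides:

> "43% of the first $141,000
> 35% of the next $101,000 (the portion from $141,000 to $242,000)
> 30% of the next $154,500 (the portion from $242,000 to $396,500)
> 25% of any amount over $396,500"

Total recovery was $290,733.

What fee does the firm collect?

$110,599.90

First $141,000 at 43% = $60,630.00
Next $101,000 at 35% = $35,350.00
Remaining $48,733 at 30% = $14,619.90
Fee: $60,630.00 + $35,350.00 + $14,619.90 = $110,599.90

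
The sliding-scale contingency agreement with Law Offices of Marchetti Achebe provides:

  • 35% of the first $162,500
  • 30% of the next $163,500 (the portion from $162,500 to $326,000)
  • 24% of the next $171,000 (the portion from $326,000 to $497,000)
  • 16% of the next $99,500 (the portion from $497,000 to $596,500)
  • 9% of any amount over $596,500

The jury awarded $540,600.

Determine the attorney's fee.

$153,941.00

First $162,500 at 35% = $56,875.00
Next $163,500 at 30% = $49,050.00
Next $171,000 at 24% = $41,040.00
Remaining $43,600 at 16% = $6,976.00
Fee: $56,875.00 + $49,050.00 + $41,040.00 + $6,976.00 = $153,941.00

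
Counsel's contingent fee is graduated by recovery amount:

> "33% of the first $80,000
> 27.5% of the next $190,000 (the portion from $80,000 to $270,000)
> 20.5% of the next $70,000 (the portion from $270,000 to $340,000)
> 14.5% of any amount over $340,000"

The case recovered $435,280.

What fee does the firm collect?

$106,815.60

First $80,000 at 33% = $26,400.00
Next $190,000 at 27.5% = $52,250.00
Next $70,000 at 20.5% = $14,350.00
Remaining $95,280 at 14.5% = $13,815.60
Fee: $26,400.00 + $52,250.00 + $14,350.00 + $13,815.60 = $106,815.60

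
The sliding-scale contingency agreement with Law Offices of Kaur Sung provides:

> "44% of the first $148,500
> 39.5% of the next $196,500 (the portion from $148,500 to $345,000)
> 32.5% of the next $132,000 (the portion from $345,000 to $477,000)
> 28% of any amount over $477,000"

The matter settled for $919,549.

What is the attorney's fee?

First $148,500 at 44% = $65,340.00
Next $196,500 at 39.5% = $77,617.50
Next $132,000 at 32.5% = $42,900.00
Remaining $442,549 at 28% = $123,913.72
Fee: $65,340.00 + $77,617.50 + $42,900.00 + $123,913.72 = $309,771.22

$309,771.22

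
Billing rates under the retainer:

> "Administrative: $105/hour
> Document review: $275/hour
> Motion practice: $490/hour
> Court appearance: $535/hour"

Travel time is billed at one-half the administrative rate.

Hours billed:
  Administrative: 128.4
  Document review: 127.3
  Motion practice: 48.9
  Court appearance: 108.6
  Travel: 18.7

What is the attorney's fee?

Administrative: 128.4 × $105 = $13,482.00
Document review: 127.3 × $275 = $35,007.50
Motion practice: 48.9 × $490 = $23,961.00
Court appearance: 108.6 × $535 = $58,101.00
Subtotal: $13,482.00 + $35,007.50 + $23,961.00 + $58,101.00 = $130,551.50
Travel: 18.7 × ($105 ÷ 2) = 18.7 × $52.50 = $981.75
Total: $130,551.50 + $981.75 = $131,533.25

$131,533.25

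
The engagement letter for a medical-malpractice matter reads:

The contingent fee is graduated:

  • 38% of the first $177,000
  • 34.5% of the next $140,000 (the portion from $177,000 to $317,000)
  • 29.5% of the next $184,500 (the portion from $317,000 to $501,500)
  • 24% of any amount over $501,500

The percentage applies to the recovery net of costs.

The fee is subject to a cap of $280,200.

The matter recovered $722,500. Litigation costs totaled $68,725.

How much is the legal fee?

Fee base (net of costs): $722,500 − $68,725 = $653,775
First $177,000 at 38% = $67,260.00
Next $140,000 at 34.5% = $48,300.00
Next $184,500 at 29.5% = $54,427.50
Remaining $152,275 at 24% = $36,546.00
Fee: $67,260.00 + $48,300.00 + $54,427.50 + $36,546.00 = $206,533.50
$206,533.50 is under the $280,200 cap.

$206,533.50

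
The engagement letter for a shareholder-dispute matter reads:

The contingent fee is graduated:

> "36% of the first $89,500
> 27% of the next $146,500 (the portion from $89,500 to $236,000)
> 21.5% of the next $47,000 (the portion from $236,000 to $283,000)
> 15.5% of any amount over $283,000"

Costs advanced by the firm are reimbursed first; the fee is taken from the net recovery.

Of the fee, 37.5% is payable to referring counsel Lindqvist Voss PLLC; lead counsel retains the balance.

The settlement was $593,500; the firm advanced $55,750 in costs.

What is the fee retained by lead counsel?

$75,853.91

Fee base (net of costs): $593,500 − $55,750 = $537,750
First $89,500 at 36% = $32,220.00
Next $146,500 at 27% = $39,555.00
Next $47,000 at 21.5% = $10,105.00
Remaining $254,750 at 15.5% = $39,486.25
Fee: $32,220.00 + $39,555.00 + $10,105.00 + $39,486.25 = $121,366.25
Referral share: 37.5% of $121,366.25 = $45,512.34; lead counsel retains $121,366.25 − $45,512.34 = $75,853.91.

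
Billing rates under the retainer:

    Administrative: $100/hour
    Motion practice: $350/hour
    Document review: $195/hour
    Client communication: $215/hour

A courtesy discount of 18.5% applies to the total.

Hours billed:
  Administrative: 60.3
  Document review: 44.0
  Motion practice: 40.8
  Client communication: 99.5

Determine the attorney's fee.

Administrative: 60.3 × $100 = $6,030.00
Motion practice: 40.8 × $350 = $14,280.00
Document review: 44.0 × $195 = $8,580.00
Client communication: 99.5 × $215 = $21,392.50
Subtotal: $50,282.50
Less 18.5% discount: −$9,302.26
Total: $50,282.50 − $9,302.26 = $40,980.24

$40,980.24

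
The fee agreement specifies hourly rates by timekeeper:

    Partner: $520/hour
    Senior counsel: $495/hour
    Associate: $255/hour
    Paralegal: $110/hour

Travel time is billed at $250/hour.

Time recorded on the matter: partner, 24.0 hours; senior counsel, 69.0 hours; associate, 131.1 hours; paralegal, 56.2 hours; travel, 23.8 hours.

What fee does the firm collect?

$92,197.50

Partner: 24.0 × $520 = $12,480.00
Senior counsel: 69.0 × $495 = $34,155.00
Associate: 131.1 × $255 = $33,430.50
Paralegal: 56.2 × $110 = $6,182.00
Subtotal: $12,480.00 + $34,155.00 + $33,430.50 + $6,182.00 = $86,247.50
Travel: 23.8 × $250 = $5,950.00
Total: $86,247.50 + $5,950.00 = $92,197.50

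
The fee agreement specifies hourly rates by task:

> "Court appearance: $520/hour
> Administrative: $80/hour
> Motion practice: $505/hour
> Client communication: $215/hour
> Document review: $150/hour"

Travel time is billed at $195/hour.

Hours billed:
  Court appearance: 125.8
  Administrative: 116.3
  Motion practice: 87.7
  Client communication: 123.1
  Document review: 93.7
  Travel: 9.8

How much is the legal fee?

$161,441.00

Court appearance: 125.8 × $520 = $65,416.00
Administrative: 116.3 × $80 = $9,304.00
Motion practice: 87.7 × $505 = $44,288.50
Client communication: 123.1 × $215 = $26,466.50
Document review: 93.7 × $150 = $14,055.00
Subtotal: $65,416.00 + $9,304.00 + $44,288.50 + $26,466.50 + $14,055.00 = $159,530.00
Travel: 9.8 × $195 = $1,911.00
Total: $159,530.00 + $1,911.00 = $161,441.00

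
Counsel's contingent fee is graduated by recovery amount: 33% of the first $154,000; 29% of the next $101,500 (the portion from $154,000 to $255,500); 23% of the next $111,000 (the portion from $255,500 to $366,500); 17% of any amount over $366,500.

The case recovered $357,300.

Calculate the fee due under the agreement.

$103,669.00

First $154,000 at 33% = $50,820.00
Next $101,500 at 29% = $29,435.00
Remaining $101,800 at 23% = $23,414.00
Fee: $50,820.00 + $29,435.00 + $23,414.00 = $103,669.00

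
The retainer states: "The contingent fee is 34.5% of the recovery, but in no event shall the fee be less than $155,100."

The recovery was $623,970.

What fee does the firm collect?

34.5% of $623,970 = $215,269.65
That exceeds the $155,100 minimum.

$215,269.65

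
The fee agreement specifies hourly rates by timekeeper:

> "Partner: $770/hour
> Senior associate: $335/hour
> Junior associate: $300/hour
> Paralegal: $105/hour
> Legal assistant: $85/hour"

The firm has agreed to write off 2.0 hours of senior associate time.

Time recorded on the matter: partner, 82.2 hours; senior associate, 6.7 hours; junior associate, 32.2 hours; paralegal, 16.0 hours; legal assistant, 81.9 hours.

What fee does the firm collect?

$83,170.00

Partner: 82.2 × $770 = $63,294.00
Senior associate: 6.7 × $335 = $2,244.50
Junior associate: 32.2 × $300 = $9,660.00
Paralegal: 16.0 × $105 = $1,680.00
Legal assistant: 81.9 × $85 = $6,961.50
Subtotal: $83,840.00
Write-off: 2.0 × $335 = $670.00
Total: $83,840.00 − $670.00 = $83,170.00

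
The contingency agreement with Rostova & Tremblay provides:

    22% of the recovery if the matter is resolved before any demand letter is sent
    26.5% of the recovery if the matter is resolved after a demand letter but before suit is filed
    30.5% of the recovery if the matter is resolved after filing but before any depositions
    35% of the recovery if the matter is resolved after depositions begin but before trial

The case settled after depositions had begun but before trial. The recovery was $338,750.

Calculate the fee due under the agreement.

The matter settled after depositions had begun but before trial, so the 35% rate applies.
$338,750 × 35% = $118,562.50

$118,562.50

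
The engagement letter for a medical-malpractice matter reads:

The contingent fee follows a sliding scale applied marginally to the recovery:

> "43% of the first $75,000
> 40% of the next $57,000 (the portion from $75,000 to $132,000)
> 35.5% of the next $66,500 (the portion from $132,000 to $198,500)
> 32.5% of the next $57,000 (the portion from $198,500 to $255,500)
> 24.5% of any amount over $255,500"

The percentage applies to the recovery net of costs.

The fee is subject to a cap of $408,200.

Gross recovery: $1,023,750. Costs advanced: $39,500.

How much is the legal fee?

$275,726.25

Fee base (net of costs): $1,023,750 − $39,500 = $984,250
First $75,000 at 43% = $32,250.00
Next $57,000 at 40% = $22,800.00
Next $66,500 at 35.5% = $23,607.50
Next $57,000 at 32.5% = $18,525.00
Remaining $728,750 at 24.5% = $178,543.75
Fee: $32,250.00 + $22,800.00 + $23,607.50 + $18,525.00 + $178,543.75 = $275,726.25
$275,726.25 is under the $408,200 cap.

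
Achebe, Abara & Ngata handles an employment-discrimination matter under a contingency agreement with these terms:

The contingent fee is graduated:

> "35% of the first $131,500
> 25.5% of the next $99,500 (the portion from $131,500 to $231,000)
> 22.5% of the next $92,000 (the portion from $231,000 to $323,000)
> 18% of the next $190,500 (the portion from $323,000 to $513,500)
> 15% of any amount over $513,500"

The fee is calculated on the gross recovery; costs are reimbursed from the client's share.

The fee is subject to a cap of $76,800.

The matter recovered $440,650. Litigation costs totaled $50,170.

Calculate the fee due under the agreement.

Fee base is the gross recovery, $440,650; costs are reimbursed separately.
First $131,500 at 35% = $46,025.00
Next $99,500 at 25.5% = $25,372.50
Next $92,000 at 22.5% = $20,700.00
Remaining $117,650 at 18% = $21,177.00
Fee: $46,025.00 + $25,372.50 + $20,700.00 + $21,177.00 = $113,274.50
$113,274.50 exceeds the $76,800 cap, so the fee is capped at $76,800.00.

$76,800.00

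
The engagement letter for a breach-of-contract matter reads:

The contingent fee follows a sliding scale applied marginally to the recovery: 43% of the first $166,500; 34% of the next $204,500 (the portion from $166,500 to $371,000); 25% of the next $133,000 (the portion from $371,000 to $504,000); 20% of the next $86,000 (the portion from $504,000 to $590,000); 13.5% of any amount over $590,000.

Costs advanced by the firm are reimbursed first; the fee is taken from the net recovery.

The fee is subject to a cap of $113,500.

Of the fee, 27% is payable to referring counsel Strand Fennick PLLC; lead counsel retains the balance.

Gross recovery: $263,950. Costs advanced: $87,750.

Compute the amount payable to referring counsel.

$20,221.11

Fee base (net of costs): $263,950 − $87,750 = $176,200
First $166,500 at 43% = $71,595.00
Remaining $9,700 at 34% = $3,298.00
Fee: $71,595.00 + $3,298.00 = $74,893.00
$74,893.00 is under the $113,500 cap.
Referral share: 27% of $74,893.00 = $20,221.11; lead counsel retains $74,893.00 − $20,221.11 = $54,671.89.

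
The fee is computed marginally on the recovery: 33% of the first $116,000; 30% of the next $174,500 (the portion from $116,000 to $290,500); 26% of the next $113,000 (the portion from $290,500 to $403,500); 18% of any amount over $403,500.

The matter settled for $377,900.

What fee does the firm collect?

$113,354.00

First $116,000 at 33% = $38,280.00
Next $174,500 at 30% = $52,350.00
Remaining $87,400 at 26% = $22,724.00
Fee: $38,280.00 + $52,350.00 + $22,724.00 = $113,354.00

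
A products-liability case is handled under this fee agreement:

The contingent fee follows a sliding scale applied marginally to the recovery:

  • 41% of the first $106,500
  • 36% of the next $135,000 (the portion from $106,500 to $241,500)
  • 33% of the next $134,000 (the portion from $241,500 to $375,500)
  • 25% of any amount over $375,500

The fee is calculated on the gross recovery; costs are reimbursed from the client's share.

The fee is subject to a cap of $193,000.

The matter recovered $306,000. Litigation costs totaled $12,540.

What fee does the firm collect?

$113,550.00

Fee base is the gross recovery, $306,000; costs are reimbursed separately.
First $106,500 at 41% = $43,665.00
Next $135,000 at 36% = $48,600.00
Remaining $64,500 at 33% = $21,285.00
Fee: $43,665.00 + $48,600.00 + $21,285.00 = $113,550.00
$113,550.00 is under the $193,000 cap.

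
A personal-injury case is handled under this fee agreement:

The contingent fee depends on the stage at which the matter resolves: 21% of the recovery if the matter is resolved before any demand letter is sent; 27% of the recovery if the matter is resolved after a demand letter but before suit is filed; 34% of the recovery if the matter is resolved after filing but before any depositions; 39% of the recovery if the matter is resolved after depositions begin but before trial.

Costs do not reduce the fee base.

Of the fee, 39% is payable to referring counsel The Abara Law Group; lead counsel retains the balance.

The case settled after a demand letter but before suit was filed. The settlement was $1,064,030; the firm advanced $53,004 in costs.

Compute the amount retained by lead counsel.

$175,245.74

Fee base is the gross recovery, $1,064,030; costs are reimbursed separately.
The matter settled after a demand letter but before suit was filed, so the 27% rate applies.
$1,064,030 × 27% = $287,288.10
Referral share: 39% of $287,288.10 = $112,042.36; lead counsel retains $287,288.10 − $112,042.36 = $175,245.74.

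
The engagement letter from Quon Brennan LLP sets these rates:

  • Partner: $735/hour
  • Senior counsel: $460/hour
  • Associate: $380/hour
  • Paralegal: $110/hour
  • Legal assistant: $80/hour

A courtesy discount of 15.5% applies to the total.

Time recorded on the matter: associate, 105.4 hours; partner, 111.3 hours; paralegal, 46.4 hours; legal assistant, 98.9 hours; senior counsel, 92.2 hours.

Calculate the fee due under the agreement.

$149,806.25

Partner: 111.3 × $735 = $81,805.50
Senior counsel: 92.2 × $460 = $42,412.00
Associate: 105.4 × $380 = $40,052.00
Paralegal: 46.4 × $110 = $5,104.00
Legal assistant: 98.9 × $80 = $7,912.00
Subtotal: $177,285.50
Less 15.5% discount: −$27,479.25
Total: $177,285.50 − $27,479.25 = $149,806.25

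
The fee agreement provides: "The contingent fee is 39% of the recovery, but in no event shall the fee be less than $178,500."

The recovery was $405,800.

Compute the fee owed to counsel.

$178,500.00

39% of $405,800 = $158,262.00
That is below the $178,500 minimum, so the minimum applies.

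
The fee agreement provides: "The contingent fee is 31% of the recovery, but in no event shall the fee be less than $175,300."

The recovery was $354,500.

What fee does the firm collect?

$175,300.00

31% of $354,500 = $109,895.00
That is below the $175,300 minimum, so the minimum applies.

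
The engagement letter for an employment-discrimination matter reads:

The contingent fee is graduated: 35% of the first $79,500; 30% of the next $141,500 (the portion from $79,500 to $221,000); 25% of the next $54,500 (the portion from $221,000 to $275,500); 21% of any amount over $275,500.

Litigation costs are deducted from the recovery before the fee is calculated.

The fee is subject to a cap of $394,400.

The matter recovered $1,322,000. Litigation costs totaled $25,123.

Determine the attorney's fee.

$298,389.17

Fee base (net of costs): $1,322,000 − $25,123 = $1,296,877
First $79,500 at 35% = $27,825.00
Next $141,500 at 30% = $42,450.00
Next $54,500 at 25% = $13,625.00
Remaining $1,021,377 at 21% = $214,489.17
Fee: $27,825.00 + $42,450.00 + $13,625.00 + $214,489.17 = $298,389.17
$298,389.17 is under the $394,400 cap.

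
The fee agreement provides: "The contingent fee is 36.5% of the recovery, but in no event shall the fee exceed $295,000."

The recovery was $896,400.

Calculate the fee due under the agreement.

36.5% of $896,400 = $327,186.00
That exceeds the $295,000 cap, so the fee is capped at $295,000.

$295,000.00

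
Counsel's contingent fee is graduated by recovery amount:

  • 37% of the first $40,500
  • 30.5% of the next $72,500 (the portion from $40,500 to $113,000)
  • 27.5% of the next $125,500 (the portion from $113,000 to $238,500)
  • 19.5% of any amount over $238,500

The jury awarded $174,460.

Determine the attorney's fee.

First $40,500 at 37% = $14,985.00
Next $72,500 at 30.5% = $22,112.50
Remaining $61,460 at 27.5% = $16,901.50
Fee: $14,985.00 + $22,112.50 + $16,901.50 = $53,999.00

$53,999.00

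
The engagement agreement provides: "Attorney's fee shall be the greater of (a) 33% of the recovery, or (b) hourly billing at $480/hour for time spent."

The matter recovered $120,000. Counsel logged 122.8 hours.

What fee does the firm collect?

(a) 33% of $120,000 = $39,600.00
(b) 122.8 × $480 = $58,944.00
The greater is (b): $58,944.00.

$58,944.00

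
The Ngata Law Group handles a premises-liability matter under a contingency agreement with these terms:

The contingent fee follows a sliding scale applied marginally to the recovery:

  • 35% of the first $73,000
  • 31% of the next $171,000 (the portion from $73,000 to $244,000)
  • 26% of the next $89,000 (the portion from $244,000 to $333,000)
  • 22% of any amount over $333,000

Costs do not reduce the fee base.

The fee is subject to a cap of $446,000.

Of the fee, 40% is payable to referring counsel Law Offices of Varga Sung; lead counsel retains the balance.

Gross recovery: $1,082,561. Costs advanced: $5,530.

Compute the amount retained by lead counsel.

Fee base is the gross recovery, $1,082,561; costs are reimbursed separately.
First $73,000 at 35% = $25,550.00
Next $171,000 at 31% = $53,010.00
Next $89,000 at 26% = $23,140.00
Remaining $749,561 at 22% = $164,903.42
Fee: $25,550.00 + $53,010.00 + $23,140.00 + $164,903.42 = $266,603.42
$266,603.42 is under the $446,000 cap.
Referral share: 40% of $266,603.42 = $106,641.37; lead counsel retains $266,603.42 − $106,641.37 = $159,962.05.

$159,962.05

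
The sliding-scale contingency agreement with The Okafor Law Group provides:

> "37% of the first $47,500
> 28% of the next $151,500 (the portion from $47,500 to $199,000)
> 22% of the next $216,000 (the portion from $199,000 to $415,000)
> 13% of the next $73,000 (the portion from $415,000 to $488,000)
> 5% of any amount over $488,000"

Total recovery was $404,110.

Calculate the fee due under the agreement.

First $47,500 at 37% = $17,575.00
Next $151,500 at 28% = $42,420.00
Remaining $205,110 at 22% = $45,124.20
Fee: $17,575.00 + $42,420.00 + $45,124.20 = $105,119.20

$105,119.20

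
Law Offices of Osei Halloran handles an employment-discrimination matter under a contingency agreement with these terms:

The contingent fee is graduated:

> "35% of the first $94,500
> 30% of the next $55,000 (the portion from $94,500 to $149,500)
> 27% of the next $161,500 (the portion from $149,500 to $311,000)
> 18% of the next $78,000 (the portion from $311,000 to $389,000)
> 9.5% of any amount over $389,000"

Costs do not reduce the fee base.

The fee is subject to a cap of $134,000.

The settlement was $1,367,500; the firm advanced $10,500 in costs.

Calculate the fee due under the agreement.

Fee base is the gross recovery, $1,367,500; costs are reimbursed separately.
First $94,500 at 35% = $33,075.00
Next $55,000 at 30% = $16,500.00
Next $161,500 at 27% = $43,605.00
Next $78,000 at 18% = $14,040.00
Remaining $978,500 at 9.5% = $92,957.50
Fee: $33,075.00 + $16,500.00 + $43,605.00 + $14,040.00 + $92,957.50 = $200,177.50
$200,177.50 exceeds the $134,000 cap, so the fee is capped at $134,000.00.

$134,000.00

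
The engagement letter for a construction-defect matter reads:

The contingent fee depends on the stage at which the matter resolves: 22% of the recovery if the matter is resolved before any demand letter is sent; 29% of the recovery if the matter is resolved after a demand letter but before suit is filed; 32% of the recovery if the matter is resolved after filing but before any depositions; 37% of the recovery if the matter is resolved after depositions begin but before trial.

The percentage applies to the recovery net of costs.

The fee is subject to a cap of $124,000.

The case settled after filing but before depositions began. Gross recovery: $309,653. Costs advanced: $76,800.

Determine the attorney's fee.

Fee base (net of costs): $309,653 − $76,800 = $232,853
The matter settled after filing but before depositions began, so the 32% rate applies.
$232,853 × 32% = $74,512.96
$74,512.96 is under the $124,000 cap.

$74,512.96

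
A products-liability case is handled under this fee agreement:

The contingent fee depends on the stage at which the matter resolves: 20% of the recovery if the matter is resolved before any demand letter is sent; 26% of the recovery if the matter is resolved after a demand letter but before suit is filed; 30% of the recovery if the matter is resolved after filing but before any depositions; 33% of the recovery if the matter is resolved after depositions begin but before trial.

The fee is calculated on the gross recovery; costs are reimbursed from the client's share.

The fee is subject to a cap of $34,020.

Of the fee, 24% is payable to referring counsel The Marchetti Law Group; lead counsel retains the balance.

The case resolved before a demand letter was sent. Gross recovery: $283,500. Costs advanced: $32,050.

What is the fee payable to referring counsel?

$8,164.80

Fee base is the gross recovery, $283,500; costs are reimbursed separately.
The matter resolved before a demand letter was sent, so the 20% rate applies.
$283,500 × 20% = $56,700.00
$56,700.00 exceeds the $34,020 cap, so the fee is capped at $34,020.00.
Referral share: 24% of $34,020.00 = $8,164.80; lead counsel retains $34,020.00 − $8,164.80 = $25,855.20.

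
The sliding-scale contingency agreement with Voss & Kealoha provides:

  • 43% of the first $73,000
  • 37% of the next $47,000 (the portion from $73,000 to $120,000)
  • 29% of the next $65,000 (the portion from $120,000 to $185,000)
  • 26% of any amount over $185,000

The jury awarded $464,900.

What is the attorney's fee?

First $73,000 at 43% = $31,390.00
Next $47,000 at 37% = $17,390.00
Next $65,000 at 29% = $18,850.00
Remaining $279,900 at 26% = $72,774.00
Fee: $31,390.00 + $17,390.00 + $18,850.00 + $72,774.00 = $140,404.00

$140,404.00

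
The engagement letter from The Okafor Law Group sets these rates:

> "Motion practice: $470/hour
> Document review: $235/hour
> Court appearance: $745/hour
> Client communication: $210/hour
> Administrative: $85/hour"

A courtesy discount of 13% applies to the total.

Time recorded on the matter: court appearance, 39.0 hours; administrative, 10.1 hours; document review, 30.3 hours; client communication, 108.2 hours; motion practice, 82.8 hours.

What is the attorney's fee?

Motion practice: 82.8 × $470 = $38,916.00
Document review: 30.3 × $235 = $7,120.50
Court appearance: 39.0 × $745 = $29,055.00
Client communication: 108.2 × $210 = $22,722.00
Administrative: 10.1 × $85 = $858.50
Subtotal: $98,672.00
Less 13% discount: −$12,827.36
Total: $98,672.00 − $12,827.36 = $85,844.64

$85,844.64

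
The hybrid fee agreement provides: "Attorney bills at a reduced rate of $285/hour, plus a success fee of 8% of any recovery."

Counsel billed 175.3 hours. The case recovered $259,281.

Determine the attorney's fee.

Hourly: 175.3 × $285 = $49,960.50
Success fee: 8% of $259,281 = $20,742.48
Total: $49,960.50 + $20,742.48 = $70,702.98

$70,702.98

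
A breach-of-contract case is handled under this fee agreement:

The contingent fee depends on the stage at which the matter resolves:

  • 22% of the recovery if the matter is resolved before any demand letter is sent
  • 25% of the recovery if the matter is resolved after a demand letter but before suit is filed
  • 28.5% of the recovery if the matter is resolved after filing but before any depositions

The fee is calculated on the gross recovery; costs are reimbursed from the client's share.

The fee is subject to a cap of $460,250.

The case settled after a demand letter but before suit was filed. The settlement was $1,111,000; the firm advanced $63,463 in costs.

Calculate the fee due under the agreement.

$277,750.00

Fee base is the gross recovery, $1,111,000; costs are reimbursed separately.
The matter settled after a demand letter but before suit was filed, so the 25% rate applies.
$1,111,000 × 25% = $277,750.00
$277,750.00 is under the $460,250 cap.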